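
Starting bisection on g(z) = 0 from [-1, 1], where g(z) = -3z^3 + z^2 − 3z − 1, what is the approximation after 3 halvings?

-0.25

g(0) = -1 < 0, so the root lies in [-1, 0]
g(-0.5) = 1.125 > 0, so the root lies in [-0.5, 0]
g(-0.25) = -0.140625 < 0, so the root lies in [-0.5, -0.25]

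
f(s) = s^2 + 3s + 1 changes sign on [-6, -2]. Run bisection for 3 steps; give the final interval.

s = -4 gives f = 5, positive; keep [-4, -2]
s = -3 gives f = 1, positive; keep [-3, -2]
s = -2.5 gives f = -0.25, negative; keep [-3, -2.5]

[-3, -2.5]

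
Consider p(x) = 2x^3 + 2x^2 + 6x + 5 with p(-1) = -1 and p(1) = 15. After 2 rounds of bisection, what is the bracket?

[-1, -0.5]

p(0) = 5 > 0, so the root lies in [-1, 0]
p(-0.5) = 2.25 > 0, so the root lies in [-1, -0.5]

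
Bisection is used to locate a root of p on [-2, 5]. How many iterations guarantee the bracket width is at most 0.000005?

Width after n steps is 7/2^n. Need 2^n ≥ 7/0.000005 = 1400000.
2^20 = 1048576 < 1400000 ≤ 2^21 = 2097152, so n = 21.

21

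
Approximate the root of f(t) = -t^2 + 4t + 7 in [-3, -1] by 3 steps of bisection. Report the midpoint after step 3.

f(-2) = -5 < 0, so the root lies in [-2, -1]
f(-1.5) = -1.25 < 0, so the root lies in [-1.5, -1]
f(-1.25) = 0.4375 > 0, so the root lies in [-1.5, -1.25]

-1.25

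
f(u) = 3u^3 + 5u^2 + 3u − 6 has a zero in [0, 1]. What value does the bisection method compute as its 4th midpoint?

0.6875

midpoint 0.5: f = -2.875 < 0 → [0.5, 1]
midpoint 0.75: f = 0.328125 > 0 → [0.5, 0.75]
midpoint 0.625: f = -1.439453 < 0 → [0.625, 0.75]
midpoint 0.6875: f = -0.5994 < 0 → [0.6875, 0.75]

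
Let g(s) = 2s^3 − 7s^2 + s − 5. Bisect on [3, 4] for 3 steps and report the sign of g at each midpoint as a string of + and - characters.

-++

m = 3.5, g(m) = -1.5 (−); new bracket [3.5, 4]
m = 3.75, g(m) = 5.78125 (+); new bracket [3.5, 3.75]
m = 3.625, g(m) = 1.910156 (+); new bracket [3.5, 3.625]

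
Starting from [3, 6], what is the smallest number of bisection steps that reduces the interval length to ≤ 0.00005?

16

Width after n steps is 3/2^n. Need 2^n ≥ 3/0.00005 = 60000.
2^15 = 32768 < 60000 ≤ 2^16 = 65536, so n = 16.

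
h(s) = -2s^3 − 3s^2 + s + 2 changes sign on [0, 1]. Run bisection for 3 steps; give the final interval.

[0.75, 0.875]

midpoint 0.5: h = 1.5 > 0 → [0.5, 1]
midpoint 0.75: h = 0.21875 > 0 → [0.75, 1]
midpoint 0.875: h = -0.761719 < 0 → [0.75, 0.875]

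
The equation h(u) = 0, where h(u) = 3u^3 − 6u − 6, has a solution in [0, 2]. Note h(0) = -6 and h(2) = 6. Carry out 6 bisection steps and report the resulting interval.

h(1) = -9 < 0, so the root lies in [1, 2]
h(1.5) = -4.875 < 0, so the root lies in [1.5, 2]
h(1.75) = -0.421875 < 0, so the root lies in [1.75, 2]
h(1.875) = 2.5254 > 0, so the root lies in [1.75, 1.875]
h(1.8125) = 0.988 > 0, so the root lies in [1.75, 1.8125]
h(1.78125) = 0.2674 > 0, so the root lies in [1.75, 1.78125]

[1.75, 1.78125]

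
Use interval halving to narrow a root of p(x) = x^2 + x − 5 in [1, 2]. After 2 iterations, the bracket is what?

m = 1.5, p(m) = -1.25 (−); new bracket [1.5, 2]
m = 1.75, p(m) = -0.1875 (−); new bracket [1.75, 2]

[1.75, 2]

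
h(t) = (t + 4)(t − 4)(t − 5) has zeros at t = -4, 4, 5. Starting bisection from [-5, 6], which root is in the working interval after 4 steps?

-4

midpoint 0.5: h = 70.875 > 0 → [-5, 0.5]
midpoint -2.25: h = 79.296875 > 0 → [-5, -2.25]
midpoint -3.625: h = 24.662109 > 0 → [-5, -3.625]
midpoint -4.3125: h = -24.1907 < 0 → [-4.3125, -3.625]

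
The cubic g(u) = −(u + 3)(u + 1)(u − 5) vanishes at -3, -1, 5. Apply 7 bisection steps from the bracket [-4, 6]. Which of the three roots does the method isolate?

g(1) = 32 > 0, so the root lies in [1, 6]
g(3.5) = 43.875 > 0, so the root lies in [3.5, 6]
g(4.75) = 11.140625 > 0, so the root lies in [4.75, 6]
g(5.375) = -20.0215 < 0, so the root lies in [4.75, 5.375]
g(5.0625) = -3.0549 < 0, so the root lies in [4.75, 5.0625]
g(4.90625) = 4.3778 > 0, so the root lies in [4.90625, 5.0625]
g(4.984375) = 0.7466 > 0, so the root lies in [4.984375, 5.0625]

5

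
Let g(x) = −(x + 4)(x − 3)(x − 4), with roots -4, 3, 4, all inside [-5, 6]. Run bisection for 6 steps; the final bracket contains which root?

midpoint 0.5: g = -39.375 < 0 → [-5, 0.5]
midpoint -2.25: g = -57.421875 < 0 → [-5, -2.25]
midpoint -3.625: g = -18.943359 < 0 → [-5, -3.625]
midpoint -4.3125: g = 18.9954 > 0 → [-4.3125, -3.625]
midpoint -3.96875: g = -1.7354 < 0 → [-4.3125, -3.96875]
midpoint -4.140625: g = 8.1744 > 0 → [-4.140625, -3.96875]

-4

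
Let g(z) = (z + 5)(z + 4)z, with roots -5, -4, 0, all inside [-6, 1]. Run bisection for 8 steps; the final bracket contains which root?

g(-2.5) = -9.375 < 0, so the root lies in [-2.5, 1]
g(-0.75) = -10.359375 < 0, so the root lies in [-0.75, 1]
g(0.125) = 2.642578 > 0, so the root lies in [-0.75, 0.125]
g(-0.3125) = -5.4016 < 0, so the root lies in [-0.3125, 0.125]
g(-0.09375) = -1.7967 < 0, so the root lies in [-0.09375, 0.125]
g(0.015625) = 0.3147 > 0, so the root lies in [-0.09375, 0.015625]
g(-0.0390625) = -0.7676 < 0, so the root lies in [-0.0390625, 0.015625]
g(-0.01171875) = -0.2331 < 0, so the root lies in [-0.01171875, 0.015625]

0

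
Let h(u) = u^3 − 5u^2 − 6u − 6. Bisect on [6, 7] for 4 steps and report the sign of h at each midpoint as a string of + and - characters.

h(6.5) = 18.375 > 0, so the root lies in [6, 6.5]
h(6.25) = 5.328125 > 0, so the root lies in [6, 6.25]
h(6.125) = -0.544922 < 0, so the root lies in [6.125, 6.25]
h(6.1875) = 2.3386 > 0, so the root lies in [6.125, 6.1875]

++-+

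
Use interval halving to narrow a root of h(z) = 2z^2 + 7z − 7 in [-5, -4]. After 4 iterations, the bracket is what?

[-4.3125, -4.25]

z = -4.5 gives h = 2, positive; keep [-4.5, -4]
z = -4.25 gives h = -0.625, negative; keep [-4.5, -4.25]
z = -4.375 gives h = 0.65625, positive; keep [-4.375, -4.25]
z = -4.3125 gives h = 0.0078, positive; keep [-4.3125, -4.25]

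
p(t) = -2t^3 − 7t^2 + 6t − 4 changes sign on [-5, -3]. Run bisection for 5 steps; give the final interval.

[-4.3125, -4.25]

midpoint -4: p = -12 < 0 → [-5, -4]
midpoint -4.5: p = 9.5 > 0 → [-4.5, -4]
midpoint -4.25: p = -2.40625 < 0 → [-4.5, -4.25]
midpoint -4.375: p = 3.2461 > 0 → [-4.375, -4.25]
midpoint -4.3125: p = 0.3462 > 0 → [-4.3125, -4.25]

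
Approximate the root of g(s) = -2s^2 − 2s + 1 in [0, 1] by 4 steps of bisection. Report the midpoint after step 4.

s = 0.5 gives g = -0.5, negative; keep [0, 0.5]
s = 0.25 gives g = 0.375, positive; keep [0.25, 0.5]
s = 0.375 gives g = -0.03125, negative; keep [0.25, 0.375]
s = 0.3125 gives g = 0.1797, positive; keep [0.3125, 0.375]

0.3125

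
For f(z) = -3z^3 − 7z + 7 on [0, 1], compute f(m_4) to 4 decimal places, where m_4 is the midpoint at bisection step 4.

m = 0.5, f(m) = 3.125 (+); new bracket [0.5, 1]
m = 0.75, f(m) = 0.484375 (+); new bracket [0.75, 1]
m = 0.875, f(m) = -1.134766 (−); new bracket [0.75, 0.875]
m = 0.8125, f(m) = -0.2966 (−); new bracket [0.75, 0.8125]

-0.2966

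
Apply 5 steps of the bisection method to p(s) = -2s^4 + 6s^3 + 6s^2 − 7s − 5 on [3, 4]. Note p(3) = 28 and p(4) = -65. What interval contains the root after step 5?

[3.5, 3.53125]

p(3.5) = 1.125 > 0, so the root lies in [3.5, 4]
p(3.75) = -25.976562 < 0, so the root lies in [3.5, 3.75]
p(3.625) = -11.074707 < 0, so the root lies in [3.5, 3.625]
p(3.5625) = -4.6538 < 0, so the root lies in [3.5, 3.5625]
p(3.53125) = -1.6862 < 0, so the root lies in [3.5, 3.53125]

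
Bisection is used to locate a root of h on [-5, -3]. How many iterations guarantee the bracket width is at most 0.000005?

19

Width after n steps is 2/2^n. Need 2^n ≥ 2/0.000005 = 400000.
2^18 = 262144 < 400000 ≤ 2^19 = 524288, so n = 19.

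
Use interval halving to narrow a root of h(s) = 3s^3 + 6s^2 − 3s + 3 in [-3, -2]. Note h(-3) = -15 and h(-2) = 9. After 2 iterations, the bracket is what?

midpoint -2.5: h = 1.125 > 0 → [-3, -2.5]
midpoint -2.75: h = -5.765625 < 0 → [-2.75, -2.5]

[-2.75, -2.5]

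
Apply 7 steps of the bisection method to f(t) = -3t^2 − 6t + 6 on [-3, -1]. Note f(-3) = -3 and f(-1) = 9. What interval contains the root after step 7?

t = -2 gives f = 6, positive; keep [-3, -2]
t = -2.5 gives f = 2.25, positive; keep [-3, -2.5]
t = -2.75 gives f = -0.1875, negative; keep [-2.75, -2.5]
t = -2.625 gives f = 1.0781, positive; keep [-2.75, -2.625]
t = -2.6875 gives f = 0.457, positive; keep [-2.75, -2.6875]
t = -2.71875 gives f = 0.1377, positive; keep [-2.75, -2.71875]
t = -2.734375 gives f = -0.0242, negative; keep [-2.734375, -2.71875]

[-2.734375, -2.71875]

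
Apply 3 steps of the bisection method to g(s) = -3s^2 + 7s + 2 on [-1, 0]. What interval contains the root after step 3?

[-0.375, -0.25]

g(-0.5) = -2.25 < 0, so the root lies in [-0.5, 0]
g(-0.25) = 0.0625 > 0, so the root lies in [-0.5, -0.25]
g(-0.375) = -1.046875 < 0, so the root lies in [-0.375, -0.25]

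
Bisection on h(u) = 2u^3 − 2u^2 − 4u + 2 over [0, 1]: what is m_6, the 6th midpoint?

u = 0.5 gives h = -0.25, negative; keep [0, 0.5]
u = 0.25 gives h = 0.90625, positive; keep [0.25, 0.5]
u = 0.375 gives h = 0.324219, positive; keep [0.375, 0.5]
u = 0.4375 gives h = 0.0347, positive; keep [0.4375, 0.5]
u = 0.46875 gives h = -0.1085, negative; keep [0.4375, 0.46875]
u = 0.453125 gives h = -0.0371, negative; keep [0.4375, 0.453125]

0.453125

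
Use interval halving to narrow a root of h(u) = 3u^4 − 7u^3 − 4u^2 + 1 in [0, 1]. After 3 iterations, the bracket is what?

u = 0.5 gives h = -0.6875, negative; keep [0, 0.5]
u = 0.25 gives h = 0.652344, positive; keep [0.25, 0.5]
u = 0.375 gives h = 0.127686, positive; keep [0.375, 0.5]

[0.375, 0.5]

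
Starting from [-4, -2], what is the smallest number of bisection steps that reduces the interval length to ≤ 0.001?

11

Width after n steps is 2/2^n. Need 2^n ≥ 2/0.001 = 2000.
2^10 = 1024 < 2000 ≤ 2^11 = 2048, so n = 11.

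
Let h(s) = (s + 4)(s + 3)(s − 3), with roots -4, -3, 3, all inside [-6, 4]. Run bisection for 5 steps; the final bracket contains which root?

3

s = -1 gives h = -24, negative; keep [-1, 4]
s = 1.5 gives h = -37.125, negative; keep [1.5, 4]
s = 2.75 gives h = -9.703125, negative; keep [2.75, 4]
s = 3.375 gives h = 17.6309, positive; keep [2.75, 3.375]
s = 3.0625 gives h = 2.676, positive; keep [2.75, 3.0625]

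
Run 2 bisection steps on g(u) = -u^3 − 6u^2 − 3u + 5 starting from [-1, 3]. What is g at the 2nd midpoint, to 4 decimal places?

u = 1 gives g = -5, negative; keep [-1, 1]
u = 0 gives g = 5, positive; keep [0, 1]

5.0000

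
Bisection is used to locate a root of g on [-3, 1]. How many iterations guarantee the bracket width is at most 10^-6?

Width after n steps is 4/2^n. Need 2^n ≥ 4/10^-6 = 4000000.
2^21 = 2097152 < 4000000 ≤ 2^22 = 4194304, so n = 22.

22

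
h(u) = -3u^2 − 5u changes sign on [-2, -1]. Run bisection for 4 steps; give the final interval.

[-1.6875, -1.625]

m = -1.5, h(m) = 0.75 (+); new bracket [-2, -1.5]
m = -1.75, h(m) = -0.4375 (−); new bracket [-1.75, -1.5]
m = -1.625, h(m) = 0.203125 (+); new bracket [-1.75, -1.625]
m = -1.6875, h(m) = -0.1055 (−); new bracket [-1.6875, -1.625]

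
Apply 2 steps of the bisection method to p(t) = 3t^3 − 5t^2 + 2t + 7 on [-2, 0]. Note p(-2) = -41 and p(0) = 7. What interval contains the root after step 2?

[-1, -0.5]

m = -1, p(m) = -3 (−); new bracket [-1, 0]
m = -0.5, p(m) = 4.375 (+); new bracket [-1, -0.5]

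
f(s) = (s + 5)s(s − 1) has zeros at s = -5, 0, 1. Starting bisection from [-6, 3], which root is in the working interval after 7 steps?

-5

s = -1.5 gives f = 13.125, positive; keep [-6, -1.5]
s = -3.75 gives f = 22.265625, positive; keep [-6, -3.75]
s = -4.875 gives f = 3.580078, positive; keep [-6, -4.875]
s = -5.4375 gives f = -15.3142, negative; keep [-5.4375, -4.875]
s = -5.15625 gives f = -4.9599, negative; keep [-5.15625, -4.875]
s = -5.015625 gives f = -0.4714, negative; keep [-5.015625, -4.875]
s = -4.9453125 gives f = 1.6079, positive; keep [-5.015625, -4.9453125]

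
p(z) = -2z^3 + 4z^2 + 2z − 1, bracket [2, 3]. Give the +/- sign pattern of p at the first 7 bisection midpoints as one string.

p(2.5) = -2.25 < 0, so the root lies in [2, 2.5]
p(2.25) = 0.96875 > 0, so the root lies in [2.25, 2.5]
p(2.375) = -0.480469 < 0, so the root lies in [2.25, 2.375]
p(2.3125) = 0.2827 > 0, so the root lies in [2.3125, 2.375]
p(2.34375) = -0.0891 < 0, so the root lies in [2.3125, 2.34375]
p(2.328125) = 0.0993 > 0, so the root lies in [2.328125, 2.34375]
p(2.3359375) = 0.0057 > 0, so the root lies in [2.3359375, 2.34375]

-+-+-++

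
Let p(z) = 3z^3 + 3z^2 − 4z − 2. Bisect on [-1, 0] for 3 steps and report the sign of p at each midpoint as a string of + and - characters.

+--

midpoint -0.5: p = 0.375 > 0 → [-0.5, 0]
midpoint -0.25: p = -0.859375 < 0 → [-0.5, -0.25]
midpoint -0.375: p = -0.236328 < 0 → [-0.5, -0.375]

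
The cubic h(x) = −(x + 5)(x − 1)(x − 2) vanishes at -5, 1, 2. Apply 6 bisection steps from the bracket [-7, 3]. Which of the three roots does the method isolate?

m = -2, h(m) = -36 (−); new bracket [-7, -2]
m = -4.5, h(m) = -17.875 (−); new bracket [-7, -4.5]
m = -5.75, h(m) = 39.234375 (+); new bracket [-5.75, -4.5]
m = -5.125, h(m) = 5.4551 (+); new bracket [-5.125, -4.5]
m = -4.8125, h(m) = -7.4246 (−); new bracket [-5.125, -4.8125]
m = -4.96875, h(m) = -1.2998 (−); new bracket [-5.125, -4.96875]

-5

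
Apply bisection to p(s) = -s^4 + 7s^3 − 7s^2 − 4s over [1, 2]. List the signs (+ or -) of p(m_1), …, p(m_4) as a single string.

m = 1.5, p(m) = -3.1875 (−); new bracket [1.5, 2]
m = 1.75, p(m) = -0.300781 (−); new bracket [1.75, 2]
m = 1.875, p(m) = 1.673584 (+); new bracket [1.75, 1.875]
m = 1.8125, p(m) = 0.6421 (+); new bracket [1.75, 1.8125]

--++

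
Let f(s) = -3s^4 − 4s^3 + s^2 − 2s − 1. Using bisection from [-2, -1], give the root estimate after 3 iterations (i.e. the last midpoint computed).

-1.625

midpoint -1.5: f = 2.5625 > 0 → [-2, -1.5]
midpoint -1.75: f = -1.136719 < 0 → [-1.75, -1.5]
midpoint -1.625: f = 1.135986 > 0 → [-1.75, -1.625]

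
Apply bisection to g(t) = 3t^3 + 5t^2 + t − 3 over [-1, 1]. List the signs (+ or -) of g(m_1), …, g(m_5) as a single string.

m = 0, g(m) = -3 (−); new bracket [0, 1]
m = 0.5, g(m) = -0.875 (−); new bracket [0.5, 1]
m = 0.75, g(m) = 1.828125 (+); new bracket [0.5, 0.75]
m = 0.625, g(m) = 0.3105 (+); new bracket [0.5, 0.625]
m = 0.5625, g(m) = -0.3215 (−); new bracket [0.5625, 0.625]

--++-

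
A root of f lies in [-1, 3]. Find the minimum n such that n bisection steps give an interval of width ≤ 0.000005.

20

Width after n steps is 4/2^n. Need 2^n ≥ 4/0.000005 = 800000.
2^19 = 524288 < 800000 ≤ 2^20 = 1048576, so n = 20.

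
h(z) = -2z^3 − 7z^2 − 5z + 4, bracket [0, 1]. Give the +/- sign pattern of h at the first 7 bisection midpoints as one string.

-+++-++

h(0.5) = -0.5 < 0, so the root lies in [0, 0.5]
h(0.25) = 2.28125 > 0, so the root lies in [0.25, 0.5]
h(0.375) = 1.035156 > 0, so the root lies in [0.375, 0.5]
h(0.4375) = 0.3052 > 0, so the root lies in [0.4375, 0.5]
h(0.46875) = -0.0878 < 0, so the root lies in [0.4375, 0.46875]
h(0.453125) = 0.111 > 0, so the root lies in [0.453125, 0.46875]
h(0.4609375) = 0.0122 > 0, so the root lies in [0.4609375, 0.46875]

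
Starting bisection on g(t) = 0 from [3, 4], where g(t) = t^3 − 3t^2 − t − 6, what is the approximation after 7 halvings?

t = 3.5 gives g = -3.375, negative; keep [3.5, 4]
t = 3.75 gives g = 0.796875, positive; keep [3.5, 3.75]
t = 3.625 gives g = -1.412109, negative; keep [3.625, 3.75]
t = 3.6875 gives g = -0.3391, negative; keep [3.6875, 3.75]
t = 3.71875 gives g = 0.2209, positive; keep [3.6875, 3.71875]
t = 3.703125 gives g = -0.0611, negative; keep [3.703125, 3.71875]
t = 3.7109375 gives g = 0.0794, positive; keep [3.703125, 3.7109375]

3.7109375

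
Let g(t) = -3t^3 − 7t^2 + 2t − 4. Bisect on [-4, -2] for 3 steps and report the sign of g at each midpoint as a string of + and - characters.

g(-3) = 8 > 0, so the root lies in [-3, -2]
g(-2.5) = -5.875 < 0, so the root lies in [-3, -2.5]
g(-2.75) = -0.046875 < 0, so the root lies in [-3, -2.75]

+--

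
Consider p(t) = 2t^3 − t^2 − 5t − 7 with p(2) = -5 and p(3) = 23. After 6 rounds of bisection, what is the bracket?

[2.265625, 2.28125]

m = 2.5, p(m) = 5.5 (+); new bracket [2, 2.5]
m = 2.25, p(m) = -0.53125 (−); new bracket [2.25, 2.5]
m = 2.375, p(m) = 2.277344 (+); new bracket [2.25, 2.375]
m = 2.3125, p(m) = 0.8228 (+); new bracket [2.25, 2.3125]
m = 2.28125, p(m) = 0.1334 (+); new bracket [2.25, 2.28125]
m = 2.265625, p(m) = -0.202 (−); new bracket [2.265625, 2.28125]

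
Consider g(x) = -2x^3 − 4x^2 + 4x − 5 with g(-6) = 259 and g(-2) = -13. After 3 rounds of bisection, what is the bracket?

[-3, -2.5]

m = -4, g(m) = 43 (+); new bracket [-4, -2]
m = -3, g(m) = 1 (+); new bracket [-3, -2]
m = -2.5, g(m) = -8.75 (−); new bracket [-3, -2.5]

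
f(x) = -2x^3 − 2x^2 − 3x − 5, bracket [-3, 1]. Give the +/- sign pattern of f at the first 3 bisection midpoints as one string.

-++

m = -1, f(m) = -2 (−); new bracket [-3, -1]
m = -2, f(m) = 9 (+); new bracket [-2, -1]
m = -1.5, f(m) = 1.75 (+); new bracket [-1.5, -1]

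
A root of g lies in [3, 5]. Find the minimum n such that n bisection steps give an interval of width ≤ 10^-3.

11

Width after n steps is 2/2^n. Need 2^n ≥ 2/10^-3 = 2000.
2^10 = 1024 < 2000 ≤ 2^11 = 2048, so n = 11.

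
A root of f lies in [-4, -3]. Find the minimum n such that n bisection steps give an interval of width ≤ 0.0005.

Width after n steps is 1/2^n. Need 2^n ≥ 1/0.0005 = 2000.
2^10 = 1024 < 2000 ≤ 2^11 = 2048, so n = 11.

11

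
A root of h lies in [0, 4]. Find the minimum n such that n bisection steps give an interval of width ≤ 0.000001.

Width after n steps is 4/2^n. Need 2^n ≥ 4/0.000001 = 4000000.
2^21 = 2097152 < 4000000 ≤ 2^22 = 4194304, so n = 22.

22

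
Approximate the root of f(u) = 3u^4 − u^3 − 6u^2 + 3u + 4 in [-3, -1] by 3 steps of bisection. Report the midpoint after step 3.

f(-2) = 30 > 0, so the root lies in [-2, -1]
f(-1.5) = 4.5625 > 0, so the root lies in [-1.5, -1]
f(-1.25) = 0.152344 > 0, so the root lies in [-1.25, -1]

-1.25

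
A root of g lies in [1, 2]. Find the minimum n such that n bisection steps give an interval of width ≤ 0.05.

5

Width after n steps is 1/2^n. Need 2^n ≥ 1/0.05 = 20.
2^4 = 16 < 20 ≤ 2^5 = 32, so n = 5.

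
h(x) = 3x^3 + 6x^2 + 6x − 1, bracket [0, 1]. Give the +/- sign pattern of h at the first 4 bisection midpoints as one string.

h(0.5) = 3.875 > 0, so the root lies in [0, 0.5]
h(0.25) = 0.921875 > 0, so the root lies in [0, 0.25]
h(0.125) = -0.150391 < 0, so the root lies in [0.125, 0.25]
h(0.1875) = 0.3557 > 0, so the root lies in [0.125, 0.1875]

++-+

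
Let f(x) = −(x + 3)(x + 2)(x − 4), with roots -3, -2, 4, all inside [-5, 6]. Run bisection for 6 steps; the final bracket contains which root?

4

f(0.5) = 30.625 > 0, so the root lies in [0.5, 6]
f(3.25) = 24.609375 > 0, so the root lies in [3.25, 6]
f(4.625) = -31.572266 < 0, so the root lies in [3.25, 4.625]
f(3.9375) = 2.5745 > 0, so the root lies in [3.9375, 4.625]
f(4.28125) = -12.8631 < 0, so the root lies in [3.9375, 4.28125]
f(4.109375) = -4.7506 < 0, so the root lies in [3.9375, 4.109375]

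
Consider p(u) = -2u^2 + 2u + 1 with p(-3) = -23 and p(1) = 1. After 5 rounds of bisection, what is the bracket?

[-0.375, -0.25]

midpoint -1: p = -3 < 0 → [-1, 1]
midpoint 0: p = 1 > 0 → [-1, 0]
midpoint -0.5: p = -0.5 < 0 → [-0.5, 0]
midpoint -0.25: p = 0.375 > 0 → [-0.5, -0.25]
midpoint -0.375: p = -0.0312 < 0 → [-0.375, -0.25]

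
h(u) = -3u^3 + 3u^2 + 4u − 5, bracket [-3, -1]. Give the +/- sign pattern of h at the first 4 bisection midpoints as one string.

+++-

midpoint -2: h = 23 > 0 → [-2, -1]
midpoint -1.5: h = 5.875 > 0 → [-1.5, -1]
midpoint -1.25: h = 0.546875 > 0 → [-1.25, -1]
midpoint -1.125: h = -1.4316 < 0 → [-1.25, -1.125]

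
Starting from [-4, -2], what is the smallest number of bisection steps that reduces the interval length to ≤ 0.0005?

Width after n steps is 2/2^n. Need 2^n ≥ 2/0.0005 = 4000.
2^11 = 2048 < 4000 ≤ 2^12 = 4096, so n = 12.

12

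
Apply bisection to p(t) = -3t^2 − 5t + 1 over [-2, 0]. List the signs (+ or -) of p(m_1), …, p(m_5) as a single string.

+++-+

p(-1) = 3 > 0, so the root lies in [-2, -1]
p(-1.5) = 1.75 > 0, so the root lies in [-2, -1.5]
p(-1.75) = 0.5625 > 0, so the root lies in [-2, -1.75]
p(-1.875) = -0.1719 < 0, so the root lies in [-1.875, -1.75]
p(-1.8125) = 0.207 > 0, so the root lies in [-1.875, -1.8125]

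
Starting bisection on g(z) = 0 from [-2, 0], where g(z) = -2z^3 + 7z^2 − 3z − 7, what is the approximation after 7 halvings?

-0.734375

z = -1 gives g = 5, positive; keep [-1, 0]
z = -0.5 gives g = -3.5, negative; keep [-1, -0.5]
z = -0.75 gives g = 0.03125, positive; keep [-0.75, -0.5]
z = -0.625 gives g = -1.9023, negative; keep [-0.75, -0.625]
z = -0.6875 gives g = -0.979, negative; keep [-0.75, -0.6875]
z = -0.71875 gives g = -0.4849, negative; keep [-0.75, -0.71875]
z = -0.734375 gives g = -0.2296, negative; keep [-0.75, -0.734375]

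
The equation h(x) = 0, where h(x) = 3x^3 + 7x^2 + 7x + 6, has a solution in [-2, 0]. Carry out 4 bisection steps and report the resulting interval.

[-1.75, -1.625]

m = -1, h(m) = 3 (+); new bracket [-2, -1]
m = -1.5, h(m) = 1.125 (+); new bracket [-2, -1.5]
m = -1.75, h(m) = -0.890625 (−); new bracket [-1.75, -1.5]
m = -1.625, h(m) = 0.2363 (+); new bracket [-1.75, -1.625]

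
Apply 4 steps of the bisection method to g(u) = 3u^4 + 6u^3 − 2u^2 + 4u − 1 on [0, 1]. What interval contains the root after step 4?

[0.25, 0.3125]

g(0.5) = 1.4375 > 0, so the root lies in [0, 0.5]
g(0.25) = -0.019531 < 0, so the root lies in [0.25, 0.5]
g(0.375) = 0.594482 > 0, so the root lies in [0.25, 0.375]
g(0.3125) = 0.2664 > 0, so the root lies in [0.25, 0.3125]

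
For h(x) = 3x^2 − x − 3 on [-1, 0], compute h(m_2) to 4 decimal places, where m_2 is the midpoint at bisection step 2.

x = -0.5 gives h = -1.75, negative; keep [-1, -0.5]
x = -0.75 gives h = -0.5625, negative; keep [-1, -0.75]

-0.5625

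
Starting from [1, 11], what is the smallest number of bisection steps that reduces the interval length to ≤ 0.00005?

Width after n steps is 10/2^n. Need 2^n ≥ 10/0.00005 = 200000.
2^17 = 131072 < 200000 ≤ 2^18 = 262144, so n = 18.

18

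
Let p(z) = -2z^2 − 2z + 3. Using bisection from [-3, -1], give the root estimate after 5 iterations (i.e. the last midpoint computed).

m = -2, p(m) = -1 (−); new bracket [-2, -1]
m = -1.5, p(m) = 1.5 (+); new bracket [-2, -1.5]
m = -1.75, p(m) = 0.375 (+); new bracket [-2, -1.75]
m = -1.875, p(m) = -0.2812 (−); new bracket [-1.875, -1.75]
m = -1.8125, p(m) = 0.0547 (+); new bracket [-1.875, -1.8125]

-1.8125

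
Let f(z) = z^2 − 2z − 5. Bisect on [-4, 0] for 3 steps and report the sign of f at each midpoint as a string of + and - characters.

+-+

m = -2, f(m) = 3 (+); new bracket [-2, 0]
m = -1, f(m) = -2 (−); new bracket [-2, -1]
m = -1.5, f(m) = 0.25 (+); new bracket [-1.5, -1]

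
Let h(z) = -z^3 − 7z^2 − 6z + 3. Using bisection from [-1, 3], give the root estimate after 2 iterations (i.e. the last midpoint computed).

0

z = 1 gives h = -11, negative; keep [-1, 1]
z = 0 gives h = 3, positive; keep [0, 1]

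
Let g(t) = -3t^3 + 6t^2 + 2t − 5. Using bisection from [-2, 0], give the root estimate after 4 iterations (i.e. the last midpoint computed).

-0.875

t = -1 gives g = 2, positive; keep [-1, 0]
t = -0.5 gives g = -4.125, negative; keep [-1, -0.5]
t = -0.75 gives g = -1.859375, negative; keep [-1, -0.75]
t = -0.875 gives g = -0.1465, negative; keep [-1, -0.875]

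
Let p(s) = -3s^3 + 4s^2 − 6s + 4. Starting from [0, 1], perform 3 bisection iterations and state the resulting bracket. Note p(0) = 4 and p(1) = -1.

m = 0.5, p(m) = 1.625 (+); new bracket [0.5, 1]
m = 0.75, p(m) = 0.484375 (+); new bracket [0.75, 1]
m = 0.875, p(m) = -0.197266 (−); new bracket [0.75, 0.875]

[0.75, 0.875]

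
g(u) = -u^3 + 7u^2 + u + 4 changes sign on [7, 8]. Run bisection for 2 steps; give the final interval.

m = 7.5, g(m) = -16.625 (−); new bracket [7, 7.5]
m = 7.25, g(m) = -1.890625 (−); new bracket [7, 7.25]

[7, 7.25]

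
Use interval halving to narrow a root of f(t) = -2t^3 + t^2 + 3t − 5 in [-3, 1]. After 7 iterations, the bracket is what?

midpoint -1: f = -5 < 0 → [-3, -1]
midpoint -2: f = 9 > 0 → [-2, -1]
midpoint -1.5: f = -0.5 < 0 → [-2, -1.5]
midpoint -1.75: f = 3.5312 > 0 → [-1.75, -1.5]
midpoint -1.625: f = 1.3477 > 0 → [-1.625, -1.5]
midpoint -1.5625: f = 0.3833 > 0 → [-1.5625, -1.5]
midpoint -1.53125: f = -0.0683 < 0 → [-1.5625, -1.53125]

[-1.5625, -1.53125]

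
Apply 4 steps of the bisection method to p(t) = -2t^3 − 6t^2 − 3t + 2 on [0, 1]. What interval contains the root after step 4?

t = 0.5 gives p = -1.25, negative; keep [0, 0.5]
t = 0.25 gives p = 0.84375, positive; keep [0.25, 0.5]
t = 0.375 gives p = -0.074219, negative; keep [0.25, 0.375]
t = 0.3125 gives p = 0.4155, positive; keep [0.3125, 0.375]

[0.3125, 0.375]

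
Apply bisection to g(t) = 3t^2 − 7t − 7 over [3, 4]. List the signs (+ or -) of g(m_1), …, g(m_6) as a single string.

m = 3.5, g(m) = 5.25 (+); new bracket [3, 3.5]
m = 3.25, g(m) = 1.9375 (+); new bracket [3, 3.25]
m = 3.125, g(m) = 0.421875 (+); new bracket [3, 3.125]
m = 3.0625, g(m) = -0.3008 (−); new bracket [3.0625, 3.125]
m = 3.09375, g(m) = 0.0576 (+); new bracket [3.0625, 3.09375]
m = 3.078125, g(m) = -0.1223 (−); new bracket [3.078125, 3.09375]

+++-+-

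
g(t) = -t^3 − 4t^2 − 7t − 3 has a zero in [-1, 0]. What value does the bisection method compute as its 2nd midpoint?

-0.75

t = -0.5 gives g = -0.375, negative; keep [-1, -0.5]
t = -0.75 gives g = 0.421875, positive; keep [-0.75, -0.5]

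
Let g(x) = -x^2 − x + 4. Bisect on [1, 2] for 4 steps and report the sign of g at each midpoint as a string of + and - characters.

+---

g(1.5) = 0.25 > 0, so the root lies in [1.5, 2]
g(1.75) = -0.8125 < 0, so the root lies in [1.5, 1.75]
g(1.625) = -0.265625 < 0, so the root lies in [1.5, 1.625]
g(1.5625) = -0.0039 < 0, so the root lies in [1.5, 1.5625]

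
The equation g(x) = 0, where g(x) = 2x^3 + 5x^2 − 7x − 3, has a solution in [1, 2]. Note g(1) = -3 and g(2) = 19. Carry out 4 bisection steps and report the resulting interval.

x = 1.5 gives g = 4.5, positive; keep [1, 1.5]
x = 1.25 gives g = -0.03125, negative; keep [1.25, 1.5]
x = 1.375 gives g = 2.027344, positive; keep [1.25, 1.375]
x = 1.3125 gives g = 0.9478, positive; keep [1.25, 1.3125]

[1.25, 1.3125]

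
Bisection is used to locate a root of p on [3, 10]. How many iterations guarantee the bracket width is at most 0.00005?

18

Width after n steps is 7/2^n. Need 2^n ≥ 7/0.00005 = 140000.
2^17 = 131072 < 140000 ≤ 2^18 = 262144, so n = 18.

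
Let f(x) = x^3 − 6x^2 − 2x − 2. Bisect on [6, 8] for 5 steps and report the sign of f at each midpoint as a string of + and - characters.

++-+-

f(7) = 33 > 0, so the root lies in [6, 7]
f(6.5) = 6.125 > 0, so the root lies in [6, 6.5]
f(6.25) = -4.734375 < 0, so the root lies in [6.25, 6.5]
f(6.375) = 0.4902 > 0, so the root lies in [6.25, 6.375]
f(6.3125) = -2.1726 < 0, so the root lies in [6.3125, 6.375]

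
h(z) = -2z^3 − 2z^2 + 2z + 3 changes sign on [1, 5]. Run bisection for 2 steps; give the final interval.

h(3) = -63 < 0, so the root lies in [1, 3]
h(2) = -17 < 0, so the root lies in [1, 2]

[1, 2]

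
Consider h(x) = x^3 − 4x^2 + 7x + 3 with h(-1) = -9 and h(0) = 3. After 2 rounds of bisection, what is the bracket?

[-0.5, -0.25]

midpoint -0.5: h = -1.625 < 0 → [-0.5, 0]
midpoint -0.25: h = 0.984375 > 0 → [-0.5, -0.25]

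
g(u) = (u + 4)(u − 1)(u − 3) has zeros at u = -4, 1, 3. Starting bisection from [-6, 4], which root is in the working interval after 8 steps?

-4

u = -1 gives g = 24, positive; keep [-6, -1]
u = -3.5 gives g = 14.625, positive; keep [-6, -3.5]
u = -4.75 gives g = -33.421875, negative; keep [-4.75, -3.5]
u = -4.125 gives g = -4.5645, negative; keep [-4.125, -3.5]
u = -3.8125 gives g = 6.1472, positive; keep [-4.125, -3.8125]
u = -3.96875 gives g = 1.0821, positive; keep [-4.125, -3.96875]
u = -4.046875 gives g = -1.6671, negative; keep [-4.046875, -3.96875]
u = -4.0078125 gives g = -0.2742, negative; keep [-4.0078125, -3.96875]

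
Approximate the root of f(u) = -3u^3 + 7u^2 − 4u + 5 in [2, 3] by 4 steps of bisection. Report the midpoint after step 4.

u = 2.5 gives f = -8.125, negative; keep [2, 2.5]
u = 2.25 gives f = -2.734375, negative; keep [2, 2.25]
u = 2.125 gives f = -0.677734, negative; keep [2, 2.125]
u = 2.0625 gives f = 0.2063, positive; keep [2.0625, 2.125]

2.0625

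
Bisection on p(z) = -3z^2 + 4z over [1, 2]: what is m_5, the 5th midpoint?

m = 1.5, p(m) = -0.75 (−); new bracket [1, 1.5]
m = 1.25, p(m) = 0.3125 (+); new bracket [1.25, 1.5]
m = 1.375, p(m) = -0.171875 (−); new bracket [1.25, 1.375]
m = 1.3125, p(m) = 0.082 (+); new bracket [1.3125, 1.375]
m = 1.34375, p(m) = -0.042 (−); new bracket [1.3125, 1.34375]

1.34375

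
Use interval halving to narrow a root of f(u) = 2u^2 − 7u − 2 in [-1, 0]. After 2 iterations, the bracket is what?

u = -0.5 gives f = 2, positive; keep [-0.5, 0]
u = -0.25 gives f = -0.125, negative; keep [-0.5, -0.25]

[-0.5, -0.25]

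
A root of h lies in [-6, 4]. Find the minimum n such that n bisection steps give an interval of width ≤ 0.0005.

Width after n steps is 10/2^n. Need 2^n ≥ 10/0.0005 = 20000.
2^14 = 16384 < 20000 ≤ 2^15 = 32768, so n = 15.

15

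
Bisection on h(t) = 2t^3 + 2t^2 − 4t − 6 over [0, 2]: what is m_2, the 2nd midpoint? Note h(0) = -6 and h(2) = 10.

m = 1, h(m) = -6 (−); new bracket [1, 2]
m = 1.5, h(m) = -0.75 (−); new bracket [1.5, 2]

1.5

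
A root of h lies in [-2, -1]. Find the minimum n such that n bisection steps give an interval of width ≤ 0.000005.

Width after n steps is 1/2^n. Need 2^n ≥ 1/0.000005 = 200000.
2^17 = 131072 < 200000 ≤ 2^18 = 262144, so n = 18.

18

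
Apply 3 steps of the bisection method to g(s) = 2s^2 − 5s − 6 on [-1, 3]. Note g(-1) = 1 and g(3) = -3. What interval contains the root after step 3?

s = 1 gives g = -9, negative; keep [-1, 1]
s = 0 gives g = -6, negative; keep [-1, 0]
s = -0.5 gives g = -3, negative; keep [-1, -0.5]

[-1, -0.5]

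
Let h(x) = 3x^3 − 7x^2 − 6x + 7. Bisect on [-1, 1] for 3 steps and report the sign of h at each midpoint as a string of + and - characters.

++-

m = 0, h(m) = 7 (+); new bracket [0, 1]
m = 0.5, h(m) = 2.625 (+); new bracket [0.5, 1]
m = 0.75, h(m) = -0.171875 (−); new bracket [0.5, 0.75]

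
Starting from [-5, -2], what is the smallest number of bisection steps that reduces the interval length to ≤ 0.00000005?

Width after n steps is 3/2^n. Need 2^n ≥ 3/0.00000005 = 60000000.
2^25 = 33554432 < 60000000 ≤ 2^26 = 67108864, so n = 26.

26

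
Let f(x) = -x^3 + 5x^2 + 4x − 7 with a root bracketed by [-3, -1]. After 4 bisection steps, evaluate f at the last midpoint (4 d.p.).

-0.4473

f(-2) = 13 > 0, so the root lies in [-2, -1]
f(-1.5) = 1.625 > 0, so the root lies in [-1.5, -1]
f(-1.25) = -2.234375 < 0, so the root lies in [-1.5, -1.25]
f(-1.375) = -0.4473 < 0, so the root lies in [-1.5, -1.375]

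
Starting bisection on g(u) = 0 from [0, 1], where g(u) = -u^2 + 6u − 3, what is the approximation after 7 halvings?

0.5546875

u = 0.5 gives g = -0.25, negative; keep [0.5, 1]
u = 0.75 gives g = 0.9375, positive; keep [0.5, 0.75]
u = 0.625 gives g = 0.359375, positive; keep [0.5, 0.625]
u = 0.5625 gives g = 0.0586, positive; keep [0.5, 0.5625]
u = 0.53125 gives g = -0.0947, negative; keep [0.53125, 0.5625]
u = 0.546875 gives g = -0.0178, negative; keep [0.546875, 0.5625]
u = 0.5546875 gives g = 0.0204, positive; keep [0.546875, 0.5546875]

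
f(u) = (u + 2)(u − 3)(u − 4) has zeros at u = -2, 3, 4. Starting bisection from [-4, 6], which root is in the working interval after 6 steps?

f(1) = 18 > 0, so the root lies in [-4, 1]
f(-1.5) = 12.375 > 0, so the root lies in [-4, -1.5]
f(-2.75) = -29.109375 < 0, so the root lies in [-2.75, -1.5]
f(-2.125) = -3.9238 < 0, so the root lies in [-2.125, -1.5]
f(-1.8125) = 5.2449 > 0, so the root lies in [-2.125, -1.8125]
f(-1.96875) = 0.9268 > 0, so the root lies in [-2.125, -1.96875]

-2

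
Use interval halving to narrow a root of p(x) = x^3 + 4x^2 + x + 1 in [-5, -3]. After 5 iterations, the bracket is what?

midpoint -4: p = -3 < 0 → [-4, -3]
midpoint -3.5: p = 3.625 > 0 → [-4, -3.5]
midpoint -3.75: p = 0.765625 > 0 → [-4, -3.75]
midpoint -3.875: p = -0.998 < 0 → [-3.875, -3.75]
midpoint -3.8125: p = -0.0872 < 0 → [-3.8125, -3.75]

[-3.8125, -3.75]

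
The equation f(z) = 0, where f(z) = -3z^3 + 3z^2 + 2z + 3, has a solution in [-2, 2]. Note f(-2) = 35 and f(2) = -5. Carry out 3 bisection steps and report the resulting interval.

[1.5, 2]

z = 0 gives f = 3, positive; keep [0, 2]
z = 1 gives f = 5, positive; keep [1, 2]
z = 1.5 gives f = 2.625, positive; keep [1.5, 2]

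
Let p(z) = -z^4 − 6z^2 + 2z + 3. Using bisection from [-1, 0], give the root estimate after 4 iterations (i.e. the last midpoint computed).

-0.5625

m = -0.5, p(m) = 0.4375 (+); new bracket [-1, -0.5]
m = -0.75, p(m) = -2.191406 (−); new bracket [-0.75, -0.5]
m = -0.625, p(m) = -0.746338 (−); new bracket [-0.625, -0.5]
m = -0.5625, p(m) = -0.1236 (−); new bracket [-0.5625, -0.5]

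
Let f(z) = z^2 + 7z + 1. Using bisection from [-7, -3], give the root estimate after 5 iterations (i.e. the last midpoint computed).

-6.875

midpoint -5: f = -9 < 0 → [-7, -5]
midpoint -6: f = -5 < 0 → [-7, -6]
midpoint -6.5: f = -2.25 < 0 → [-7, -6.5]
midpoint -6.75: f = -0.6875 < 0 → [-7, -6.75]
midpoint -6.875: f = 0.1406 > 0 → [-6.875, -6.75]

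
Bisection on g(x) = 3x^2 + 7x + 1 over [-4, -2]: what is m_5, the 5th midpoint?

x = -3 gives g = 7, positive; keep [-3, -2]
x = -2.5 gives g = 2.25, positive; keep [-2.5, -2]
x = -2.25 gives g = 0.4375, positive; keep [-2.25, -2]
x = -2.125 gives g = -0.3281, negative; keep [-2.25, -2.125]
x = -2.1875 gives g = 0.043, positive; keep [-2.1875, -2.125]

-2.1875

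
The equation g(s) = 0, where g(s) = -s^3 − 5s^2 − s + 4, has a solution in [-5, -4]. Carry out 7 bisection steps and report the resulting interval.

g(-4.5) = -1.625 < 0, so the root lies in [-5, -4.5]
g(-4.75) = 3.109375 > 0, so the root lies in [-4.75, -4.5]
g(-4.625) = 0.603516 > 0, so the root lies in [-4.625, -4.5]
g(-4.5625) = -0.5447 < 0, so the root lies in [-4.625, -4.5625]
g(-4.59375) = 0.0208 > 0, so the root lies in [-4.59375, -4.5625]
g(-4.578125) = -0.264 < 0, so the root lies in [-4.59375, -4.578125]
g(-4.5859375) = -0.1221 < 0, so the root lies in [-4.59375, -4.5859375]

[-4.59375, -4.5859375]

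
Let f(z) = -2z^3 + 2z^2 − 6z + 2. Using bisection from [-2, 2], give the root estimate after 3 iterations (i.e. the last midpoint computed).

0.5

f(0) = 2 > 0, so the root lies in [0, 2]
f(1) = -4 < 0, so the root lies in [0, 1]
f(0.5) = -0.75 < 0, so the root lies in [0, 0.5]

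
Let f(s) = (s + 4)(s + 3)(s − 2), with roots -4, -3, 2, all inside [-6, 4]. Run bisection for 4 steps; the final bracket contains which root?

f(-1) = -18 < 0, so the root lies in [-1, 4]
f(1.5) = -12.375 < 0, so the root lies in [1.5, 4]
f(2.75) = 29.109375 > 0, so the root lies in [1.5, 2.75]
f(2.125) = 3.9238 > 0, so the root lies in [1.5, 2.125]

2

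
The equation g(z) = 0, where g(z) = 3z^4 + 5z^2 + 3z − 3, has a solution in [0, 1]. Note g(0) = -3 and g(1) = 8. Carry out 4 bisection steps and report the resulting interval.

midpoint 0.5: g = -0.0625 < 0 → [0.5, 1]
midpoint 0.75: g = 3.011719 > 0 → [0.5, 0.75]
midpoint 0.625: g = 1.285889 > 0 → [0.5, 0.625]
midpoint 0.5625: g = 0.5699 > 0 → [0.5, 0.5625]

[0.5, 0.5625]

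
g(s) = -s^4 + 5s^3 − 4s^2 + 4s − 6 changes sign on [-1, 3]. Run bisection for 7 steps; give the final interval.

g(1) = -2 < 0, so the root lies in [1, 3]
g(2) = 10 > 0, so the root lies in [1, 2]
g(1.5) = 2.8125 > 0, so the root lies in [1, 1.5]
g(1.25) = 0.0742 > 0, so the root lies in [1, 1.25]
g(1.125) = -1.0452 < 0, so the root lies in [1.125, 1.25]
g(1.1875) = -0.5064 < 0, so the root lies in [1.1875, 1.25]
g(1.21875) = -0.2213 < 0, so the root lies in [1.21875, 1.25]

[1.21875, 1.25]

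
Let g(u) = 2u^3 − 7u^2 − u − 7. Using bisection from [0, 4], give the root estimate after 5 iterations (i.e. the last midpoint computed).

3.875

midpoint 2: g = -21 < 0 → [2, 4]
midpoint 3: g = -19 < 0 → [3, 4]
midpoint 3.5: g = -10.5 < 0 → [3.5, 4]
midpoint 3.75: g = -3.7188 < 0 → [3.75, 4]
midpoint 3.875: g = 0.3867 > 0 → [3.75, 3.875]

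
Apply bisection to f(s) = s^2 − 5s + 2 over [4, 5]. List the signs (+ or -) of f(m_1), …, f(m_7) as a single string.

s = 4.5 gives f = -0.25, negative; keep [4.5, 5]
s = 4.75 gives f = 0.8125, positive; keep [4.5, 4.75]
s = 4.625 gives f = 0.265625, positive; keep [4.5, 4.625]
s = 4.5625 gives f = 0.0039, positive; keep [4.5, 4.5625]
s = 4.53125 gives f = -0.124, negative; keep [4.53125, 4.5625]
s = 4.546875 gives f = -0.0603, negative; keep [4.546875, 4.5625]
s = 4.5546875 gives f = -0.0283, negative; keep [4.5546875, 4.5625]

-+++---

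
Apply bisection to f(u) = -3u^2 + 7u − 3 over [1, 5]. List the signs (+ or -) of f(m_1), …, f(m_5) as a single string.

f(3) = -9 < 0, so the root lies in [1, 3]
f(2) = -1 < 0, so the root lies in [1, 2]
f(1.5) = 0.75 > 0, so the root lies in [1.5, 2]
f(1.75) = 0.0625 > 0, so the root lies in [1.75, 2]
f(1.875) = -0.4219 < 0, so the root lies in [1.75, 1.875]

--++-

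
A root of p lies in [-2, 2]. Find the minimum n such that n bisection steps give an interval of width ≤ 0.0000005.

23

Width after n steps is 4/2^n. Need 2^n ≥ 4/0.0000005 = 8000000.
2^22 = 4194304 < 8000000 ≤ 2^23 = 8388608, so n = 23.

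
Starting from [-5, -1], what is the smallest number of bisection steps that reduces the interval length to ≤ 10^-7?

Width after n steps is 4/2^n. Need 2^n ≥ 4/10^-7 = 40000000.
2^25 = 33554432 < 40000000 ≤ 2^26 = 67108864, so n = 26.

26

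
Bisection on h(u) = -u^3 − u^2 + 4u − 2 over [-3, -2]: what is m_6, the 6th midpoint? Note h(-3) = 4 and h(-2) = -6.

-2.734375

u = -2.5 gives h = -2.625, negative; keep [-3, -2.5]
u = -2.75 gives h = 0.234375, positive; keep [-2.75, -2.5]
u = -2.625 gives h = -1.302734, negative; keep [-2.75, -2.625]
u = -2.6875 gives h = -0.5618, negative; keep [-2.75, -2.6875]
u = -2.71875 gives h = -0.1707, negative; keep [-2.75, -2.71875]
u = -2.734375 gives h = 0.0301, positive; keep [-2.734375, -2.71875]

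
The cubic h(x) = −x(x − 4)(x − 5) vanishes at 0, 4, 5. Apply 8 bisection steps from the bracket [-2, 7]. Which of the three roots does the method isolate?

0

h(2.5) = -9.375 < 0, so the root lies in [-2, 2.5]
h(0.25) = -4.453125 < 0, so the root lies in [-2, 0.25]
h(-0.875) = 25.060547 > 0, so the root lies in [-0.875, 0.25]
h(-0.3125) = 7.1594 > 0, so the root lies in [-0.3125, 0.25]
h(-0.03125) = 0.6338 > 0, so the root lies in [-0.03125, 0.25]
h(0.109375) = -2.0811 < 0, so the root lies in [-0.03125, 0.109375]
h(0.0390625) = -0.7676 < 0, so the root lies in [-0.03125, 0.0390625]
h(0.00390625) = -0.078 < 0, so the root lies in [-0.03125, 0.00390625]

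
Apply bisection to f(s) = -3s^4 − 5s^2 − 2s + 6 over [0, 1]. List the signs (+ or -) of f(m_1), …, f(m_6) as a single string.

++--++

midpoint 0.5: f = 3.5625 > 0 → [0.5, 1]
midpoint 0.75: f = 0.738281 > 0 → [0.75, 1]
midpoint 0.875: f = -1.33667 < 0 → [0.75, 0.875]
midpoint 0.8125: f = -0.2332 < 0 → [0.75, 0.8125]
midpoint 0.78125: f = 0.2682 > 0 → [0.78125, 0.8125]
midpoint 0.796875: f = 0.0215 > 0 → [0.796875, 0.8125]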